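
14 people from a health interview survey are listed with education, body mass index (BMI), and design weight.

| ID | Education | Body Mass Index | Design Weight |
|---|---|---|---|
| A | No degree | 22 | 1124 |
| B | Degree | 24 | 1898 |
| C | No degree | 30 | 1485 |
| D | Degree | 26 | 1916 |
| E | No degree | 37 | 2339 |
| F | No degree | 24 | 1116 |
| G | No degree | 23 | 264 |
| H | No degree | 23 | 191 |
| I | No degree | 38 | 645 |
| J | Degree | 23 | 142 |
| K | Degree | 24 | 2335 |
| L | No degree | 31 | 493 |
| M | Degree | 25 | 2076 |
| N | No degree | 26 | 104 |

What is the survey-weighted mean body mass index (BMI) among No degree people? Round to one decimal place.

30.4

No degree rows: A, C, E, F, G, H, I, L, N
Weighted sum = 235567
Sum of weights = 1124 + 1485 + 2339 + 1116 + 264 + 191 + 645 + 493 + 104 = 7761
Weighted mean = 235567 / 7761 = 30.352661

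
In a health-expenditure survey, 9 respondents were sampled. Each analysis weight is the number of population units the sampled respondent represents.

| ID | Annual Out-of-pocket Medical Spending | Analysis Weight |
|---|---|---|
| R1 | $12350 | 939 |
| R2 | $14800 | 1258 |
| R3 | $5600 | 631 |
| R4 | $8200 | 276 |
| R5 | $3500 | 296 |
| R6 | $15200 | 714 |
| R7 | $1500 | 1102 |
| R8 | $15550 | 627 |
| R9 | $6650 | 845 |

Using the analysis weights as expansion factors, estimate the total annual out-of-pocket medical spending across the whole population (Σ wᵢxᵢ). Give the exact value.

64922750

Weighted total = 12350×939 + 14800×1258 + 5600×631 + 8200×276 + 3500×296 + 15200×714 + 1500×1102 + 15550×627 + 6650×845
  = 64922750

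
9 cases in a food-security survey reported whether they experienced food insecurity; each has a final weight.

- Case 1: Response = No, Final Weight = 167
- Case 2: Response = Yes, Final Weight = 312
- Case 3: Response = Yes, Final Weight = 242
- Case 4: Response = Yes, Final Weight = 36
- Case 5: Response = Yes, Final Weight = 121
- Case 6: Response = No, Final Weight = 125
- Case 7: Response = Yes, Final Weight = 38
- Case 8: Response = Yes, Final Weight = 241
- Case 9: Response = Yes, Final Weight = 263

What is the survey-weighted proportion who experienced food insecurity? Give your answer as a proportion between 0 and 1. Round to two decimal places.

0.81

Sum of weights for 'Yes' = 312 + 242 + 36 + 121 + 38 + 241 + 263 = 1253
Total weight = 167 + 312 + 242 + 36 + 121 + 125 + 38 + 241 + 263 = 1545
Weighted proportion = 1253 / 1545 = 0.81100324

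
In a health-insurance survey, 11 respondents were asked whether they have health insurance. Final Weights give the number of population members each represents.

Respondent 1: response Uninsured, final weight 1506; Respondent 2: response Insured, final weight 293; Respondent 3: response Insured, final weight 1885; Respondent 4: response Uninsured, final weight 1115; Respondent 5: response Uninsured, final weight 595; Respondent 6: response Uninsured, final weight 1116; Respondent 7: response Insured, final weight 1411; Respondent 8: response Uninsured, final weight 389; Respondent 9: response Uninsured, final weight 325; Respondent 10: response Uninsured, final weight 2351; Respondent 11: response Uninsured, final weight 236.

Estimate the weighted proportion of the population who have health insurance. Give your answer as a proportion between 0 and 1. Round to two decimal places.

Sum of weights for 'Insured' = 293 + 1885 + 1411 = 3589
Total weight = 1506 + 293 + 1885 + 1115 + 595 + 1116 + 1411 + 389 + 325 + 2351 + 236 = 11222
Weighted proportion = 3589 / 11222 = 0.31981821

0.32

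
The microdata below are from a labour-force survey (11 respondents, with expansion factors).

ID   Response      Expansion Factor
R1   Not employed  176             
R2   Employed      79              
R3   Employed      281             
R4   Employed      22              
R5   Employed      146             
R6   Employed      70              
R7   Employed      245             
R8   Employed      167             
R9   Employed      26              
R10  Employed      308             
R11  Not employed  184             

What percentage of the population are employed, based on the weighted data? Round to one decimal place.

78.9

Sum of weights for 'Employed' = 79 + 281 + 22 + 146 + 70 + 245 + 167 + 26 + 308 = 1344
Total weight = 1704
Weighted proportion = 1344 / 1704 = 0.78873239 → 78.873239%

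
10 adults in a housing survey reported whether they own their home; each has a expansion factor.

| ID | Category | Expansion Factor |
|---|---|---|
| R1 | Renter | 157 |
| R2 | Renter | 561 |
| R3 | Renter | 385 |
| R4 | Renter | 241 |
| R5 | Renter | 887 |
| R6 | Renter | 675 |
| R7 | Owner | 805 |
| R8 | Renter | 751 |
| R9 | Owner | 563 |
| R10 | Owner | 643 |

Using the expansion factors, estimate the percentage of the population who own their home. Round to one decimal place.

Sum of weights for 'Owner' = 805 + 563 + 643 = 2011
Total weight = 157 + 561 + 385 + 241 + 887 + 675 + 805 + 751 + 563 + 643 = 5668
Weighted proportion = 2011 / 5668 = 0.35479887 → 35.479887%

35.5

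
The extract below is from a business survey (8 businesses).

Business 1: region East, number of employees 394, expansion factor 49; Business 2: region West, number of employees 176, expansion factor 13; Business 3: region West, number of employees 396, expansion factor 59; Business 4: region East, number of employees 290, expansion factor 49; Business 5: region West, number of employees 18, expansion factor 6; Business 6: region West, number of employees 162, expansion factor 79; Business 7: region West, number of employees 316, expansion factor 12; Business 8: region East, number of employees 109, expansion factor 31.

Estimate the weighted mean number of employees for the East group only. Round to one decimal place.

East rows: 1, 4, 8
Weighted sum = 394×49 + 290×49 + 109×31
  = 19306 + 14210 + 3379 = 36895
Sum of weights = 49 + 49 + 31 = 129
Weighted mean = 36895 / 129 = 286.00775

286.0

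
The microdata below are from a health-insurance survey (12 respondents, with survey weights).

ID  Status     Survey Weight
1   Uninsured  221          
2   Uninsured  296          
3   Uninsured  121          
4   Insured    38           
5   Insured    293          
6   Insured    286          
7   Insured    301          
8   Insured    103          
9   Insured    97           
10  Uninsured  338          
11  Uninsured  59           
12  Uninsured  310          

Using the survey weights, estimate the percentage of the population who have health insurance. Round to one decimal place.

45.4

Sum of weights for 'Insured' = 38 + 293 + 286 + 301 + 103 + 97 = 1118
Total weight = 221 + 296 + 121 + 38 + 293 + 286 + 301 + 103 + 97 + 338 + 59 + 310 = 2463
Weighted proportion = 1118 / 2463 = 0.45391799 → 45.391799%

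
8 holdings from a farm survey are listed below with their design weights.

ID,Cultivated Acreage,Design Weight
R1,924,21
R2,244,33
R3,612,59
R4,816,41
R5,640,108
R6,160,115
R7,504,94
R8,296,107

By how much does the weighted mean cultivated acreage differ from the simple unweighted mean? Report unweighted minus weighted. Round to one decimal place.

Unweighted sum = 924 + 244 + 612 + 816 + 640 + 160 + 504 + 296 = 4196
Unweighted mean = 4196 / 8 = 524.5
Weighted sum = 924×21 + 244×33 + 612×59 + 816×41 + 640×108 + 160×115 + 504×94 + 296×107
  = 19404 + 8052 + 36108 + 33456 + 69120 + 18400 + 47376 + 31672 = 263588
Sum of weights = 21 + 33 + 59 + 41 + 108 + 115 + 94 + 107 = 578
Weighted mean = 263588 / 578 = 456.0346
Difference (unweighted minus weighted) = 68.465398

68.5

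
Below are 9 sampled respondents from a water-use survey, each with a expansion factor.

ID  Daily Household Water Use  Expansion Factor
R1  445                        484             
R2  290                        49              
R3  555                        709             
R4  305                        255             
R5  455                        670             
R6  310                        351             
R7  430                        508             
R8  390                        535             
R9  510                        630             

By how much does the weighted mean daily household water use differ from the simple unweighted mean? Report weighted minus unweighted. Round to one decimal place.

Unweighted sum = 445 + 290 + 555 + 305 + 455 + 310 + 430 + 390 + 510 = 3690
Unweighted mean = 3690 / 9 = 410
Weighted sum = 445×484 + 290×49 + 555×709 + 305×255 + 455×670 + 310×351 + 430×508 + 390×535 + 510×630
  = 1862910
Sum of weights = 484 + 49 + 709 + 255 + 670 + 351 + 508 + 535 + 630 = 4191
Weighted mean = 1862910 / 4191 = 444.50251
Difference (weighted minus unweighted) = 34.502505

34.5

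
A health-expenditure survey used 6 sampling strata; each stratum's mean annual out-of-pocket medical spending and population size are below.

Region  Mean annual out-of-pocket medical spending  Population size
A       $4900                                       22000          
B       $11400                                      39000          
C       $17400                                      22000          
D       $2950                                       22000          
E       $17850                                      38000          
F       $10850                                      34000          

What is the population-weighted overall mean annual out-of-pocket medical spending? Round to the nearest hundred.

11600

Σ Nₕ·x̄ₕ = 4900×22000 + 11400×39000 + 17400×22000 + 2950×22000 + 17850×38000 + 10850×34000
  = 107800000 + 444600000 + 382800000 + 64900000 + 678300000 + 368900000 = 2047300000
Σ Nₕ = 22000 + 39000 + 22000 + 22000 + 38000 + 34000 = 177000
Overall mean = 2047300000 / 177000 = 11566.667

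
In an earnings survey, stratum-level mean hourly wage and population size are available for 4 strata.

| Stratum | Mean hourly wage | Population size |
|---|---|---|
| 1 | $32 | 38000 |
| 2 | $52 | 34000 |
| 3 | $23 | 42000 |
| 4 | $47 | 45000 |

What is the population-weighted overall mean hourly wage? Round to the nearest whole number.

Σ Nₕ·x̄ₕ = 32×38000 + 52×34000 + 23×42000 + 47×45000
  = 6065000
Σ Nₕ = 38000 + 34000 + 42000 + 45000 = 159000
Overall mean = 6065000 / 159000 = 38.144654

38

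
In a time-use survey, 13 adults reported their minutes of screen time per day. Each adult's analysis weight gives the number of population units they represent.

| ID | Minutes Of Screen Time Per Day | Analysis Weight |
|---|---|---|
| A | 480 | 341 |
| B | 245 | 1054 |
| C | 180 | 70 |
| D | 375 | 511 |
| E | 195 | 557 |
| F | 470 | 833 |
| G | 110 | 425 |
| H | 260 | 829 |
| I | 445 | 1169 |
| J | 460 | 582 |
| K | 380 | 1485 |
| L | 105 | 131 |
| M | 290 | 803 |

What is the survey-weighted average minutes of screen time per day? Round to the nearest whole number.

Weighted sum = 2987400
Sum of weights = 8790
Weighted mean = 2987400 / 8790 = 339.86348

340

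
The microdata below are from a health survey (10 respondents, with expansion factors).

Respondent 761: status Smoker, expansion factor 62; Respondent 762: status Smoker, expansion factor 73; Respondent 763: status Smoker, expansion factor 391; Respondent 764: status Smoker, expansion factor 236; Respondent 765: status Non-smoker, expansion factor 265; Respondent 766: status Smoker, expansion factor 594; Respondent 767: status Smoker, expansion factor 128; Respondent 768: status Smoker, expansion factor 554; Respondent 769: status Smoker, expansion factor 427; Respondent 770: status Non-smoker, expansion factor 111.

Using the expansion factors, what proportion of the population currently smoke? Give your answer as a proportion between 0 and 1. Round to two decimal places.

0.87

Sum of weights for 'Smoker' = 62 + 73 + 391 + 236 + 594 + 128 + 554 + 427 = 2465
Total weight = 62 + 73 + 391 + 236 + 265 + 594 + 128 + 554 + 427 + 111 = 2841
Weighted proportion = 2465 / 2841 = 0.86765224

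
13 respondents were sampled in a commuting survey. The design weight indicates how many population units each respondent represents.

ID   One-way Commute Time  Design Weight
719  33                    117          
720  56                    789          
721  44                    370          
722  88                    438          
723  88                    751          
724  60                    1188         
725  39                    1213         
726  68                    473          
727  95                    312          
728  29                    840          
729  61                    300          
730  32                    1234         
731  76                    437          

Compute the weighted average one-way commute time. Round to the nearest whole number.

Weighted sum = 464708
Sum of weights = 8462
Weighted mean = 464708 / 8462 = 54.917041

55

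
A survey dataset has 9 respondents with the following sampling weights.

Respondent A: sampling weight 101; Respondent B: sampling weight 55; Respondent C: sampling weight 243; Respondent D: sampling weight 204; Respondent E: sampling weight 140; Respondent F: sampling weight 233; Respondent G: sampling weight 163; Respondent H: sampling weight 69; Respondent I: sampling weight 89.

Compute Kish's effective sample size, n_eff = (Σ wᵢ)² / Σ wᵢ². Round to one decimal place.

Σ wᵢ = 101 + 55 + 243 + 204 + 140 + 233 + 163 + 69 + 89 = 1297
Σ wᵢ² = 10201 + 3025 + 59049 + 41616 + 19600 + 54289 + 26569 + 4761 + 7921 = 227031
n_eff = 1297² / 227031 = 1682209 / 227031 = 7.4096005

7.4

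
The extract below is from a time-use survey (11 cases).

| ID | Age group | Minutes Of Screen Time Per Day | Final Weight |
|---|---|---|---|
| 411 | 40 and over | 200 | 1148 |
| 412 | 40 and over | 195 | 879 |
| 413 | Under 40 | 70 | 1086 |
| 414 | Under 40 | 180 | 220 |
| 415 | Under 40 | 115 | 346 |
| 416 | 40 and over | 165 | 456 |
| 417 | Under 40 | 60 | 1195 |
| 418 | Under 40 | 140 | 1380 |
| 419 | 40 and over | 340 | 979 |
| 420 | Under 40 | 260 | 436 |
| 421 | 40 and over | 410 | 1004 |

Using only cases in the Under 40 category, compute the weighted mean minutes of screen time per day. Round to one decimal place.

114.4

Under 40 rows: 413, 414, 415, 417, 418, 420
Weighted sum = 70×1086 + 180×220 + 115×346 + 60×1195 + 140×1380 + 260×436
  = 533670
Sum of weights = 1086 + 220 + 346 + 1195 + 1380 + 436 = 4663
Weighted mean = 533670 / 4663 = 114.44778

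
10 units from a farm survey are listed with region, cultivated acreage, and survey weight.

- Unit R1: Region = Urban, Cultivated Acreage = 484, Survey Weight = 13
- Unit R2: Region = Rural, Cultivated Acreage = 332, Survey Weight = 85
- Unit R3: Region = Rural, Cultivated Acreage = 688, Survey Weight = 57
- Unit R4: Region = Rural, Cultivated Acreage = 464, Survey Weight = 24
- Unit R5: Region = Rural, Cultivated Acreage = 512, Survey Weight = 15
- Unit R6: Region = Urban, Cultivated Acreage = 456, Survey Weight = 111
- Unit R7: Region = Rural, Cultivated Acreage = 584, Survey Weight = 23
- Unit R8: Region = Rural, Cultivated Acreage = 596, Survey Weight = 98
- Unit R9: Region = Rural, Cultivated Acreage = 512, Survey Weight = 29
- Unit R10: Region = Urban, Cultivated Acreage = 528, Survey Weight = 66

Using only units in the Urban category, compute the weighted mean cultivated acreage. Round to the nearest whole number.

Urban rows: R1, R6, R10
Weighted sum = 484×13 + 456×111 + 528×66
  = 6292 + 50616 + 34848 = 91756
Sum of weights = 13 + 111 + 66 = 190
Weighted mean = 91756 / 190 = 482.92632

483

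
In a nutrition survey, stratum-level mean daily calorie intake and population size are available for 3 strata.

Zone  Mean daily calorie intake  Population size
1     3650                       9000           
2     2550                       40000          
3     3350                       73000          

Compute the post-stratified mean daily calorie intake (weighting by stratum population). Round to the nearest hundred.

3100

Σ Nₕ·x̄ₕ = 3650×9000 + 2550×40000 + 3350×73000
  = 32850000 + 102000000 + 244550000 = 379400000
Σ Nₕ = 9000 + 40000 + 73000 = 122000
Overall mean = 379400000 / 122000 = 3109.8361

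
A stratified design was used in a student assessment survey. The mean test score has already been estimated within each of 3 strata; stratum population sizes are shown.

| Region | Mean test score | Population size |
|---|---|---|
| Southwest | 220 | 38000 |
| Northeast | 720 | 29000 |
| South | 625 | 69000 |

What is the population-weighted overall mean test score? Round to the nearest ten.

530

Σ Nₕ·x̄ₕ = 72365000
Σ Nₕ = 38000 + 29000 + 69000 = 136000
Overall mean = 72365000 / 136000 = 532.09559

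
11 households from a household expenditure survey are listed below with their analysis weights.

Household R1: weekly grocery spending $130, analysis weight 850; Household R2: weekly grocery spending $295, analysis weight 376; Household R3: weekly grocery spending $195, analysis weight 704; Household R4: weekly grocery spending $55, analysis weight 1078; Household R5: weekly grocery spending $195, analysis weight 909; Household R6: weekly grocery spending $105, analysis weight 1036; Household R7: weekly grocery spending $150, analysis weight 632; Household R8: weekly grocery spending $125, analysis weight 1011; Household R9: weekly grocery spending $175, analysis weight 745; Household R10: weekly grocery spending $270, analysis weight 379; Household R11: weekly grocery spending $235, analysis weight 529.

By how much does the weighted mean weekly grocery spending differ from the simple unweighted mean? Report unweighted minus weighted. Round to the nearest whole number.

20

Unweighted sum = 130 + 295 + 195 + 55 + 195 + 105 + 150 + 125 + 175 + 270 + 235 = 1930
Unweighted mean = 1930 / 11 = 175.45455
Weighted sum = 130×850 + 295×376 + 195×704 + 55×1078 + 195×909 + 105×1036 + 150×632 + 125×1011 + 175×745 + 270×379 + 235×529
  = 110500 + 110920 + 137280 + 59290 + 177255 + 108780 + 94800 + 126375 + 130375 + 102330 + 124315 = 1282220
Sum of weights = 8249
Weighted mean = 1282220 / 8249 = 155.43945
Difference (unweighted minus weighted) = 20.015098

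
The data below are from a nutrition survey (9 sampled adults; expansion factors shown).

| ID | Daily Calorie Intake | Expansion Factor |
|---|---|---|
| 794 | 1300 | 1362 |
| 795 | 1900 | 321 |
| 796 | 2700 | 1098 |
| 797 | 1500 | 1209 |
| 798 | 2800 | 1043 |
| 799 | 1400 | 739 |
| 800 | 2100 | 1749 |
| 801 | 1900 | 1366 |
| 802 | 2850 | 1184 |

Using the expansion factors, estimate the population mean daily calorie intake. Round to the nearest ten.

2060

Weighted sum = 20756300
Sum of weights = 10071
Weighted mean = 20756300 / 10071 = 2060.9969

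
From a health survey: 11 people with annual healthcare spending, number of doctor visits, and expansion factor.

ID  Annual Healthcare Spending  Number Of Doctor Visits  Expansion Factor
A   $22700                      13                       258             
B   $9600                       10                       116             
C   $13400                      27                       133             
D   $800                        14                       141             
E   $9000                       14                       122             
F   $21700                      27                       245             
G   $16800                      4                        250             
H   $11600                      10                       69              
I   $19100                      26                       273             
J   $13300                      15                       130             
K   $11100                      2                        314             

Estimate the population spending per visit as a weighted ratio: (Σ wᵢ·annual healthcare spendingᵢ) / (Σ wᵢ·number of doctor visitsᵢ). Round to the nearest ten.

Σ wᵢ·y = 22700×258 + 9600×116 + 13400×133 + 800×141 + 9000×122 + 21700×245 + 16800×250 + 11600×69 + 19100×273 + 13300×130 + 11100×314
  = 30708800
Σ wᵢ·x = 13×258 + 10×116 + 27×133 + 14×141 + 14×122 + 27×245 + 4×250 + 10×69 + 26×273 + 15×130 + 2×314
  = 3354 + 1160 + 3591 + 1974 + 1708 + 6615 + 1000 + 690 + 7098 + 1950 + 628 = 29768
Ratio = 30708800 / 29768 = 1031.6044

1030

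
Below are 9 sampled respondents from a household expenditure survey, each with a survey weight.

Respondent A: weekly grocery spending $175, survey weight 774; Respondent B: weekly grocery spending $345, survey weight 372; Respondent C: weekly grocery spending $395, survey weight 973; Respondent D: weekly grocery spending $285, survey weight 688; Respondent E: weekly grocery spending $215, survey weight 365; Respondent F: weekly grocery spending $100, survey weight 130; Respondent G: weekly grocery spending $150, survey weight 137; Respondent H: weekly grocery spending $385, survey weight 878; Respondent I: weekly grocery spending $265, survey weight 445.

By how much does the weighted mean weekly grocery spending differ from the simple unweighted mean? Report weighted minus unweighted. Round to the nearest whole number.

39

Unweighted sum = 175 + 345 + 395 + 285 + 215 + 100 + 150 + 385 + 265 = 2315
Unweighted mean = 2315 / 9 = 257.22222
Weighted sum = 175×774 + 345×372 + 395×973 + 285×688 + 215×365 + 100×130 + 150×137 + 385×878 + 265×445
  = 135450 + 128340 + 384335 + 196080 + 78475 + 13000 + 20550 + 338030 + 117925 = 1412185
Sum of weights = 774 + 372 + 973 + 688 + 365 + 130 + 137 + 878 + 445 = 4762
Weighted mean = 1412185 / 4762 = 296.55292
Difference (weighted minus unweighted) = 39.330697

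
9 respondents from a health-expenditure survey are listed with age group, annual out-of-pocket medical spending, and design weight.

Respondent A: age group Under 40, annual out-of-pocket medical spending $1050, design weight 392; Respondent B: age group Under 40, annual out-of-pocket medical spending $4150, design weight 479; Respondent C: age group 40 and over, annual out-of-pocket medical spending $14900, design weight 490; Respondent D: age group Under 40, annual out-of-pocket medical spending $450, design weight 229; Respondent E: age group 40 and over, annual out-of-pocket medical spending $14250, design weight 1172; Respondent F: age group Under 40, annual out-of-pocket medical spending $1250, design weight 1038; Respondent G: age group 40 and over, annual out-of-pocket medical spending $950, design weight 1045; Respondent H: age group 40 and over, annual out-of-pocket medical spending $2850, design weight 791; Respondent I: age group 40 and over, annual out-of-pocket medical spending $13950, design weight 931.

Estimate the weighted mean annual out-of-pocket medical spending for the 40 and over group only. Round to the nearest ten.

40 and over rows: C, E, G, H, I
Weighted sum = 14900×490 + 14250×1172 + 950×1045 + 2850×791 + 13950×931
  = 7301000 + 16701000 + 992750 + 2254350 + 12987450 = 40236550
Sum of weights = 490 + 1172 + 1045 + 791 + 931 = 4429
Weighted mean = 40236550 / 4429 = 9084.7934

9080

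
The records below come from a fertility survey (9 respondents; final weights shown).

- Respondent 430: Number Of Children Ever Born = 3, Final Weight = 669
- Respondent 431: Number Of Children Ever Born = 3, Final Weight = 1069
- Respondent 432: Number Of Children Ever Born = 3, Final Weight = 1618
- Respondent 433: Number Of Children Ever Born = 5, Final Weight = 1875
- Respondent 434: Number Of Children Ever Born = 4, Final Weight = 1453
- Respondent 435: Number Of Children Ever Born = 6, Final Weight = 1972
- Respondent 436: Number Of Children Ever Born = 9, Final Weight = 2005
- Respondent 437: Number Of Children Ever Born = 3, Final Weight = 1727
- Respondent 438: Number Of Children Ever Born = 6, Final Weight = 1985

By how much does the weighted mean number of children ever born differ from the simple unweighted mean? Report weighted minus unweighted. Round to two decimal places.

Unweighted sum = 42
Unweighted mean = 42 / 9 = 4.6666667
Weighted sum = 3×669 + 3×1069 + 3×1618 + 5×1875 + 4×1453 + 6×1972 + 9×2005 + 3×1727 + 6×1985
  = 2007 + 3207 + 4854 + 9375 + 5812 + 11832 + 18045 + 5181 + 11910 = 72223
Sum of weights = 669 + 1069 + 1618 + 1875 + 1453 + 1972 + 2005 + 1727 + 1985 = 14373
Weighted mean = 72223 / 14373 = 5.0249078
Difference (weighted minus unweighted) = 0.35824115

0.36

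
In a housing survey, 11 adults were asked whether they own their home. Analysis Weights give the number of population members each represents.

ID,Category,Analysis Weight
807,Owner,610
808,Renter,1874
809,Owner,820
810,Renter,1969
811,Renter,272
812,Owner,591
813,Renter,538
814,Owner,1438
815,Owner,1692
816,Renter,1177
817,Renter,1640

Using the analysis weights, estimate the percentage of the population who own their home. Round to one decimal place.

Sum of weights for 'Owner' = 610 + 820 + 591 + 1438 + 1692 = 5151
Total weight = 610 + 1874 + 820 + 1969 + 272 + 591 + 538 + 1438 + 1692 + 1177 + 1640 = 12621
Weighted proportion = 5151 / 12621 = 0.40812931 → 40.812931%

40.8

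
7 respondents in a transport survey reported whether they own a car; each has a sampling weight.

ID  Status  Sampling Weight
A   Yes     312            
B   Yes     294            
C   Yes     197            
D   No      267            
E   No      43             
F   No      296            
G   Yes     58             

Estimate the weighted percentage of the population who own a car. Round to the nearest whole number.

Sum of weights for 'Yes' = 312 + 294 + 197 + 58 = 861
Total weight = 312 + 294 + 197 + 267 + 43 + 296 + 58 = 1467
Weighted proportion = 861 / 1467 = 0.58691207 → 58.691207%

59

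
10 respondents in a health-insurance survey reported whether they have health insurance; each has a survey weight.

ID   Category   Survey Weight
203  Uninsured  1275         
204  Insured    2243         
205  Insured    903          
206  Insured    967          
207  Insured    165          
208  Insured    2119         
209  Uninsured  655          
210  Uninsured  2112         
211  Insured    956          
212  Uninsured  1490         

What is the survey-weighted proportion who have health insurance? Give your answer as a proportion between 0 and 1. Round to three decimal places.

Sum of weights for 'Insured' = 2243 + 903 + 967 + 165 + 2119 + 956 = 7353
Total weight = 1275 + 2243 + 903 + 967 + 165 + 2119 + 655 + 2112 + 956 + 1490 = 12885
Weighted proportion = 7353 / 12885 = 0.57066356

0.571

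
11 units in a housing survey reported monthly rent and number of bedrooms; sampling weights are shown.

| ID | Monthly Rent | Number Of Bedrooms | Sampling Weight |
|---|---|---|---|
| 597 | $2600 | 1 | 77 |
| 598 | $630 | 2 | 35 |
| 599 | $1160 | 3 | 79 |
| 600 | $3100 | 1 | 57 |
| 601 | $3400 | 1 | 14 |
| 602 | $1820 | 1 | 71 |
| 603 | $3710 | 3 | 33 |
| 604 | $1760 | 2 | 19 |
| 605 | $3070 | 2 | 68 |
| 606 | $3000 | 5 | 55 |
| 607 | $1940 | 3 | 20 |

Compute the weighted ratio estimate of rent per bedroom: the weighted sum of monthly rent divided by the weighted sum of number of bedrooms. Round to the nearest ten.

1090

Σ wᵢ·y = 2600×77 + 630×35 + 1160×79 + 3100×57 + 3400×14 + 1820×71 + 3710×33 + 1760×19 + 3070×68 + 3000×55 + 1940×20
  = 1235840
Σ wᵢ·x = 1134
Ratio = 1235840 / 1134 = 1089.806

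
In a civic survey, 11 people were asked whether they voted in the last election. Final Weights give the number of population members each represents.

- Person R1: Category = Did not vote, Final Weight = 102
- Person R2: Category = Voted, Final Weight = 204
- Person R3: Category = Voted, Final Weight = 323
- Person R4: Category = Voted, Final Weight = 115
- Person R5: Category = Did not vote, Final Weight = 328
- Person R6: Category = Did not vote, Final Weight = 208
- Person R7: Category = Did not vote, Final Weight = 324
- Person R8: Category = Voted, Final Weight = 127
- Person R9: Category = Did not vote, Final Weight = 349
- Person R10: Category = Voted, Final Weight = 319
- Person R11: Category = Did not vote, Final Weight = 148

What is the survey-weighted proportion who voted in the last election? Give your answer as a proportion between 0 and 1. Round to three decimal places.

0.427

Sum of weights for 'Voted' = 204 + 323 + 115 + 127 + 319 = 1088
Total weight = 102 + 204 + 323 + 115 + 328 + 208 + 324 + 127 + 349 + 319 + 148 = 2547
Weighted proportion = 1088 / 2547 = 0.42716922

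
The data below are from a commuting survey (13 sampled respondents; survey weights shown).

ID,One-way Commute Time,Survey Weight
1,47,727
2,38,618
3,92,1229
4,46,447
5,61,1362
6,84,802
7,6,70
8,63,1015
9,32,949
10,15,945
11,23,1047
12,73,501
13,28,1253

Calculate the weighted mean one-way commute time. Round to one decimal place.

49.8

Weighted sum = 546379
Sum of weights = 10965
Weighted mean = 546379 / 10965 = 49.829366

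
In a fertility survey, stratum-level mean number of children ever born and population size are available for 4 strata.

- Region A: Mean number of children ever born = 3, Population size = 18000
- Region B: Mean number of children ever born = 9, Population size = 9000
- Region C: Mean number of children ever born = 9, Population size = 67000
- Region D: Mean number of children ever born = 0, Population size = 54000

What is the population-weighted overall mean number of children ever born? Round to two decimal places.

Σ Nₕ·x̄ₕ = 3×18000 + 9×9000 + 9×67000 + 0×54000
  = 738000
Σ Nₕ = 18000 + 9000 + 67000 + 54000 = 148000
Overall mean = 738000 / 148000 = 4.9864865

4.99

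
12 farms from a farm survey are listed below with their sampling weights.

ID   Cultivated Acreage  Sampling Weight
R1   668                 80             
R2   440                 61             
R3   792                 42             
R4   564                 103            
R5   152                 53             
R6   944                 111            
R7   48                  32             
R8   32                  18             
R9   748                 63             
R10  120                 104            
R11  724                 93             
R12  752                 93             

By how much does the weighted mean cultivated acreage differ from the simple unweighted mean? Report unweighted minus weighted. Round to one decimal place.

-68.1

Unweighted sum = 668 + 440 + 792 + 564 + 152 + 944 + 48 + 32 + 748 + 120 + 724 + 752 = 5984
Unweighted mean = 5984 / 12 = 498.66667
Weighted sum = 668×80 + 440×61 + 792×42 + 564×103 + 152×53 + 944×111 + 48×32 + 32×18 + 748×63 + 120×104 + 724×93 + 752×93
  = 483460
Sum of weights = 80 + 61 + 42 + 103 + 53 + 111 + 32 + 18 + 63 + 104 + 93 + 93 = 853
Weighted mean = 483460 / 853 = 566.77608
Difference (unweighted minus weighted) = -68.109418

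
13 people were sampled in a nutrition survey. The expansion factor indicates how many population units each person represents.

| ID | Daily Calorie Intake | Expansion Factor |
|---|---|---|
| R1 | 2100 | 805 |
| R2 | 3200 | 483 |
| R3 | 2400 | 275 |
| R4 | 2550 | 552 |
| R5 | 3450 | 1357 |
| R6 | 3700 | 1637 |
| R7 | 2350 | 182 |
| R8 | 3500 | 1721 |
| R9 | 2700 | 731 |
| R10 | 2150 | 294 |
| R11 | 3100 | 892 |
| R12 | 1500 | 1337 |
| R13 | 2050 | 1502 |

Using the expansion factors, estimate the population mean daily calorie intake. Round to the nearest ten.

2800

Weighted sum = 32949050
Sum of weights = 11768
Weighted mean = 32949050 / 11768 = 2799.8853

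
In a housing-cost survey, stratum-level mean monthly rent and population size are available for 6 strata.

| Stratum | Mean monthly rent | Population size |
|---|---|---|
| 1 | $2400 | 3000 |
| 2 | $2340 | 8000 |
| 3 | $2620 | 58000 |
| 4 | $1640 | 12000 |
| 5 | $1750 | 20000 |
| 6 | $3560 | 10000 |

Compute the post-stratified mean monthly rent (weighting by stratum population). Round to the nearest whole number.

2416

Σ Nₕ·x̄ₕ = 2400×3000 + 2340×8000 + 2620×58000 + 1640×12000 + 1750×20000 + 3560×10000
  = 7200000 + 18720000 + 151960000 + 19680000 + 35000000 + 35600000 = 268160000
Σ Nₕ = 3000 + 8000 + 58000 + 12000 + 20000 + 10000 = 111000
Overall mean = 268160000 / 111000 = 2415.8559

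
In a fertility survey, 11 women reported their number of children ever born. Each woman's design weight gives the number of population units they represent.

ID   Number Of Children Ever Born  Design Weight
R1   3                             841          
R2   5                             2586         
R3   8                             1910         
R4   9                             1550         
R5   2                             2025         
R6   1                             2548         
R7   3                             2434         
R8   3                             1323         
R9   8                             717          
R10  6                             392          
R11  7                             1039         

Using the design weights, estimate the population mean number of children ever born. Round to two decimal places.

Weighted sum = 3×841 + 5×2586 + 8×1910 + 9×1550 + 2×2025 + 1×2548 + 3×2434 + 3×1323 + 8×717 + 6×392 + 7×1039
  = 2523 + 12930 + 15280 + 13950 + 4050 + 2548 + 7302 + 3969 + 5736 + 2352 + 7273 = 77913
Sum of weights = 841 + 2586 + 1910 + 1550 + 2025 + 2548 + 2434 + 1323 + 717 + 392 + 1039 = 17365
Weighted mean = 77913 / 17365 = 4.4867838

4.49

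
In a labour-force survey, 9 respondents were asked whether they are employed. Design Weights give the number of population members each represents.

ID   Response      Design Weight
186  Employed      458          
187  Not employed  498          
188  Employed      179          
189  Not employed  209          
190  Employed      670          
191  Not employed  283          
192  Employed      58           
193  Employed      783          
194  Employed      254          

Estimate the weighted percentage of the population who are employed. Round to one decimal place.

70.8

Sum of weights for 'Employed' = 458 + 179 + 670 + 58 + 783 + 254 = 2402
Total weight = 3392
Weighted proportion = 2402 / 3392 = 0.70813679 → 70.813679%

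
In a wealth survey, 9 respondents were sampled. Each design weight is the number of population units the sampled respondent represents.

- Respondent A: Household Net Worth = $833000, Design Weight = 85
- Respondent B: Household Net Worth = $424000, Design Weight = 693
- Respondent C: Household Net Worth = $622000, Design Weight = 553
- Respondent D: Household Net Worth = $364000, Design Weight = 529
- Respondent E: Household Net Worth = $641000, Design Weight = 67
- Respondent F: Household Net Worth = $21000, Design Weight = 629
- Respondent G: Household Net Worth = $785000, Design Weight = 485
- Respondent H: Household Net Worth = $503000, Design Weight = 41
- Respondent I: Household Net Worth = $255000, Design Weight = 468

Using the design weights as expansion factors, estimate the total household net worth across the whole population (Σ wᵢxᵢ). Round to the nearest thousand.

1478003000

Weighted total = 833000×85 + 424000×693 + 622000×553 + 364000×529 + 641000×67 + 21000×629 + 785000×485 + 503000×41 + 255000×468
  = 70805000 + 293832000 + 343966000 + 192556000 + 42947000 + 13209000 + 380725000 + 20623000 + 119340000 = 1478003000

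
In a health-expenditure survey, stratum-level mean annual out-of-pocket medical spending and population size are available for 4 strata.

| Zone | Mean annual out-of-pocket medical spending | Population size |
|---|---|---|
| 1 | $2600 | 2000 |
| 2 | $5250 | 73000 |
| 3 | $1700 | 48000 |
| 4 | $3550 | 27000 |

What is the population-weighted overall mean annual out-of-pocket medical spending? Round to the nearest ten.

3770

Σ Nₕ·x̄ₕ = 2600×2000 + 5250×73000 + 1700×48000 + 3550×27000
  = 5200000 + 383250000 + 81600000 + 95850000 = 565900000
Σ Nₕ = 2000 + 73000 + 48000 + 27000 = 150000
Overall mean = 565900000 / 150000 = 3772.6667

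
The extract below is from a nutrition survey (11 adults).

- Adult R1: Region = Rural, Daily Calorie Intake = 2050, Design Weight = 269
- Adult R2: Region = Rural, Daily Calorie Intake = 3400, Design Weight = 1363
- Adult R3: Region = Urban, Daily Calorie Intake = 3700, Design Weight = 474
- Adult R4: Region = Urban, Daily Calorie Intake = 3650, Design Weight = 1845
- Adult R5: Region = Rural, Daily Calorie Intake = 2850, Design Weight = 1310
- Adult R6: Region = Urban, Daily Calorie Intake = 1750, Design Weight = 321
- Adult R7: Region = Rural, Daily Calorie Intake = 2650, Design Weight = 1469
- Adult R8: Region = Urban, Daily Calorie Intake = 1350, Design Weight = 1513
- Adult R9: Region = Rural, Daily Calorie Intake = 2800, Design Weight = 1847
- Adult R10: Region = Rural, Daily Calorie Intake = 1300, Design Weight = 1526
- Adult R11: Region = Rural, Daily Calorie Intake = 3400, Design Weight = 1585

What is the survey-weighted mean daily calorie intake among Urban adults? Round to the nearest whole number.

Urban rows: R3, R4, R6, R8
Weighted sum = 11092350
Sum of weights = 4153
Weighted mean = 11092350 / 4153 = 2670.9246

2671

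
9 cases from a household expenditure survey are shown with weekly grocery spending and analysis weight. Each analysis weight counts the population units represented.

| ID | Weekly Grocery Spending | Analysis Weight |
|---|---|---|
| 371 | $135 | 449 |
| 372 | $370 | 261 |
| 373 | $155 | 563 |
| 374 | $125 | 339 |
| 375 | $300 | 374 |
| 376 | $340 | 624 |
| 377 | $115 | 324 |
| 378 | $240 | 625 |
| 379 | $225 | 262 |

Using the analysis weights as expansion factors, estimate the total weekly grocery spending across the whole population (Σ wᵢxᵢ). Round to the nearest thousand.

Weighted total = 135×449 + 370×261 + 155×563 + 125×339 + 300×374 + 340×624 + 115×324 + 240×625 + 225×262
  = 60615 + 96570 + 87265 + 42375 + 112200 + 212160 + 37260 + 150000 + 58950 = 857395

857000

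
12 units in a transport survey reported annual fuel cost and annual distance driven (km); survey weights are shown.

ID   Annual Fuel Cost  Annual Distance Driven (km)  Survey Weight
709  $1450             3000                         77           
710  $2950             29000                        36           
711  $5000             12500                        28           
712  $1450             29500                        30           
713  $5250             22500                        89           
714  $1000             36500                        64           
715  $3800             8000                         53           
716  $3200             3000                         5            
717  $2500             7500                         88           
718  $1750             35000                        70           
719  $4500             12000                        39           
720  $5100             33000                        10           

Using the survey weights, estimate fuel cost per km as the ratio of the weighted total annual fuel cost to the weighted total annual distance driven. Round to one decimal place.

Σ wᵢ·y = 1719000
Σ wᵢ·x = 3000×77 + 29000×36 + 12500×28 + 29500×30 + 22500×89 + 36500×64 + 8000×53 + 3000×5 + 7500×88 + 35000×70 + 12000×39 + 33000×10
  = 11195500
Ratio = 1719000 / 11195500 = 0.15354383

0.2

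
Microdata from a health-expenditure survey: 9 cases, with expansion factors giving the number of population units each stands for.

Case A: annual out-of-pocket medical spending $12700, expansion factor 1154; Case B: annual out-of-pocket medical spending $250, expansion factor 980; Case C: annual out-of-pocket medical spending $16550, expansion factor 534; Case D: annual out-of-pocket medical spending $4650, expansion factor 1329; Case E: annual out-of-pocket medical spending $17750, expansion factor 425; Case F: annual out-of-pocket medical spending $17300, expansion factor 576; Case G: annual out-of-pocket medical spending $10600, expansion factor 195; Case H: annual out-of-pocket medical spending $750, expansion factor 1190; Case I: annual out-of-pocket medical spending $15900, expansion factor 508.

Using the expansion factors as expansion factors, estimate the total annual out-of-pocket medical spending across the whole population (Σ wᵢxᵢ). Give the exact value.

58463600

Weighted total = 12700×1154 + 250×980 + 16550×534 + 4650×1329 + 17750×425 + 17300×576 + 10600×195 + 750×1190 + 15900×508
  = 14655800 + 245000 + 8837700 + 6179850 + 7543750 + 9964800 + 2067000 + 892500 + 8077200 = 58463600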